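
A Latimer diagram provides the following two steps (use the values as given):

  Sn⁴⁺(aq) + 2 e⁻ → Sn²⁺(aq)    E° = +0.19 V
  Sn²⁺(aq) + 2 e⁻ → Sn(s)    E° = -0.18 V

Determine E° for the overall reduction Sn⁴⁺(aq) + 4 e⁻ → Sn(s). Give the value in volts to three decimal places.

+0.005 V

Since ΔG° = −nFE° is additive over sequential reductions, n₃E°₃ = n₁E°₁ + n₂E°₂.
E°₃ = (2×+0.19 + 2×-0.18) / 4 = (+0.020) / 4 = +0.005 V.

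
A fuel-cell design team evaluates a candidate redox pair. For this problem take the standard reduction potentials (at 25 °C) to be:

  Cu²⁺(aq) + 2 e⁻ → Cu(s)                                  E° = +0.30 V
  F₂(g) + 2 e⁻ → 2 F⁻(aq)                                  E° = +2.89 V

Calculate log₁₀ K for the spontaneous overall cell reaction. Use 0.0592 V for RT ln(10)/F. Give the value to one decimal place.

87.5

Cathode: F₂/F⁻; anode: Cu²⁺/Cu. E°cell = +2.59 V, n = 2.
log K = nE°cell / 0.0592 = (2)(+2.59) / 0.0592 = 87.5.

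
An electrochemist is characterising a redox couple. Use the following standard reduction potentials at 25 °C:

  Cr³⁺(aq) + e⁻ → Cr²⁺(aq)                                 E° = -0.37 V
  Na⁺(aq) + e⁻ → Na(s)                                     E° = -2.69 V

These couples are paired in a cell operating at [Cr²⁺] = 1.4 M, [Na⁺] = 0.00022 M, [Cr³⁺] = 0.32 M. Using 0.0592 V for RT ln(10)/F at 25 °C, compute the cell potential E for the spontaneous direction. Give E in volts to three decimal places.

+2.499 V

Cr³⁺/Cr²⁺ is the cathode (higher E°), Na⁺/Na the anode: E°cell = -0.37 − (-2.69) = +2.32 V, n = 1.
Overall: Cr³⁺(aq) + Na(s) → Cr²⁺(aq) + Na⁺(aq)
Q = [Cr²⁺]·[Na⁺] / ([Cr³⁺]); log Q = -3.017.
E = E° − (0.0592/n) log Q = +2.32 − (0.0592/1)(-3.017) = +2.499 V.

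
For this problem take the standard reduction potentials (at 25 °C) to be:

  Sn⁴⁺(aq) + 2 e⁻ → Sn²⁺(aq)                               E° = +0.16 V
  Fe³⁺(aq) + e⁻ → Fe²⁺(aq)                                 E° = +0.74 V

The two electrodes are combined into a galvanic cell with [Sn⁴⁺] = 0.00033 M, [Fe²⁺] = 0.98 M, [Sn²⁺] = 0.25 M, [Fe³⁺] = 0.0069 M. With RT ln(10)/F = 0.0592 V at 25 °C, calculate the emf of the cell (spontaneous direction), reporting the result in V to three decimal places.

Fe³⁺/Fe²⁺ is the cathode (higher E°), Sn⁴⁺/Sn²⁺ the anode: E°cell = +0.74 − (+0.16) = +0.58 V, n = 2.
Overall: 2 Fe³⁺(aq) + Sn²⁺(aq) → 2 Fe²⁺(aq) + Sn⁴⁺(aq)
Q = [Fe²⁺]^2·[Sn⁴⁺] / ([Fe³⁺]^2·[Sn²⁺]); log Q = 1.425.
E = E° − (0.0592/n) log Q = +0.58 − (0.0592/2)(1.425) = +0.538 V.

+0.538 V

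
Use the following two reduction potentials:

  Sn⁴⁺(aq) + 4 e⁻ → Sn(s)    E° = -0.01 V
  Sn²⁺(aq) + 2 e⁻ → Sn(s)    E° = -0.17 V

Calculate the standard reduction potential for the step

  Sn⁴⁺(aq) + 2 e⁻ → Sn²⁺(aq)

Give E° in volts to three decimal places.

Sequential free energies add, so n₃E°₃ = n₁E°₁ + n₂E°₂.
With n₃ = 4, and the known step contributing 2×(-0.17) V, the unknown satisfies 2·E° = 4×(-0.01) − 2×(-0.17) = +0.300.
E° = +0.300 / 2 = +0.150 V.

+0.150 V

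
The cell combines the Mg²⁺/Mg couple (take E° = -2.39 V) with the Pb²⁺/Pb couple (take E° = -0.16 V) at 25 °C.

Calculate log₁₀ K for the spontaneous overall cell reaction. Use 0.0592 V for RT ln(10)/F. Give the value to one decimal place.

Cathode: Pb²⁺/Pb; anode: Mg²⁺/Mg. E°cell = +2.23 V, n = 2.
log K = nE°cell / 0.0592 = (2)(+2.23) / 0.0592 = 75.3.

75.3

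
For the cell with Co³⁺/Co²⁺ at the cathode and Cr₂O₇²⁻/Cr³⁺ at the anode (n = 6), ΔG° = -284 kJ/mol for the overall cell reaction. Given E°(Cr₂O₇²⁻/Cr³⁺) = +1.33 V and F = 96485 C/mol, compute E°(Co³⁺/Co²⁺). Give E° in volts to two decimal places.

+1.82 V

E°cell = −ΔG°/(nF) = −(-284×10³)/((6)(96485)) = +0.491 V.
Since Co³⁺/Co²⁺ is the cathode and Cr₂O₇²⁻/Cr³⁺ the anode, E°cell = E°(Co³⁺/Co²⁺) − E°(Cr₂O₇²⁻/Cr³⁺).
So E°(Co³⁺/Co²⁺) = E°cell + E°(Cr₂O₇²⁻/Cr³⁺) = +0.491 + (+1.33) = +1.82 V.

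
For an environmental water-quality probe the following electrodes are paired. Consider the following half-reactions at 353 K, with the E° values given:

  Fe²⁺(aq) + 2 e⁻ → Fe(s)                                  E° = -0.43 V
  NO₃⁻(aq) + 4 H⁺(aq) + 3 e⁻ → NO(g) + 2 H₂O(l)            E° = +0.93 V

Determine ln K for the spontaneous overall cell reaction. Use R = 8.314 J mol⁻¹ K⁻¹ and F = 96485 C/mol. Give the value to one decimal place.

268.3

Cathode: NO₃⁻/NO; anode: Fe²⁺/Fe. E°cell = (+0.93) − (-0.43) = +1.36 V, with n = 6.
ΔG° = −nFE° = −RT ln K, so ln K = nFE°/(RT) = (6)(96485)(+1.36) / ((8.314)(353)) = 268.266.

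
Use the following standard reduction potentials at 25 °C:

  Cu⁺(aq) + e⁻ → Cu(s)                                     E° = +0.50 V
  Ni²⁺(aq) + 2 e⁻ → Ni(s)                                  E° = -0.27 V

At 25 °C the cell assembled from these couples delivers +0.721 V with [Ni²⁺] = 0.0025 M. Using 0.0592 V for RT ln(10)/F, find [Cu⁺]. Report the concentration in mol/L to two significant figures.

0.0074 M

Cu⁺/Cu is the cathode, Ni²⁺/Ni the anode: E°cell = +0.77 V, n = 2.
Overall reaction: 2 Cu⁺(aq) + Ni(s) → 2 Cu(s) + Ni²⁺(aq); Q = [Ni²⁺]^1/[Cu⁺]^2.
From E = E° − (0.0592/n) log Q: log Q = (E° − E)·n/0.0592 = (+0.77 − (+0.721))·2/0.0592 = 1.6554.
So 2·log[Cu⁺] = 1·log(0.0025) − log Q = -2.6021 − (1.6554) = -4.2575; log[Cu⁺] = -4.2575 / 2 = -2.1288; [Cu⁺] = 10^(-2.1288) ≈ 0.0074 M.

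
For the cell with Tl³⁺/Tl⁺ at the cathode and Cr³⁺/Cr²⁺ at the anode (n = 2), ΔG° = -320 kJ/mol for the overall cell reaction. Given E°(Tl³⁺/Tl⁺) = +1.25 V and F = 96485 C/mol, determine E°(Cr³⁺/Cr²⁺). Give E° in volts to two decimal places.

E°cell = −ΔG°/(nF) = −(-320×10³)/((2)(96485)) = +1.658 V.
Since Tl³⁺/Tl⁺ is the cathode and Cr³⁺/Cr²⁺ the anode, E°cell = E°(Tl³⁺/Tl⁺) − E°(Cr³⁺/Cr²⁺).
So E°(Cr³⁺/Cr²⁺) = E°(Tl³⁺/Tl⁺) − E°cell = (+1.25) − (+1.658) = -0.41 V.

-0.41 V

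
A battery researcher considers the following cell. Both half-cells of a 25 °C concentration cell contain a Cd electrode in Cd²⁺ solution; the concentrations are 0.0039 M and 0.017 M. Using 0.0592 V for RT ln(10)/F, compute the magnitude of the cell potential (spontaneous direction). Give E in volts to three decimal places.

For a concentration cell E°cell = 0. The 0.017 M side is the cathode (reduction is favoured where [Cd²⁺] is higher).
With n = 2, E = −(0.0592/2) log([Cd²⁺]ₐₙ/[Cd²⁺]꜀ₐₜ) = −(0.0592/2) log(0.0039/0.017) = −(0.0592/2)(-0.639) = +0.019 V.

+0.019 V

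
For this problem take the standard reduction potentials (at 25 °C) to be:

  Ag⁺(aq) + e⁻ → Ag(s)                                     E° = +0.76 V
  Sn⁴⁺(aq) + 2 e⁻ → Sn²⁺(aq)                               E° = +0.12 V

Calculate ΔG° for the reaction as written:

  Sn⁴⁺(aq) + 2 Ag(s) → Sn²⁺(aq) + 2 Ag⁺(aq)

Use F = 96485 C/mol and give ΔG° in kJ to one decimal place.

As written, Sn⁴⁺/Sn²⁺ is reduced (cathode) and Ag⁺/Ag is oxidised (anode), so E°cell = (+0.12) − (+0.76) = -0.64 V.
Balancing electrons gives n = 2.
ΔG° = −nFE° = −(2)(96485)(-0.64) = 123,501 J = +123.5 kJ.

+123.5 kJ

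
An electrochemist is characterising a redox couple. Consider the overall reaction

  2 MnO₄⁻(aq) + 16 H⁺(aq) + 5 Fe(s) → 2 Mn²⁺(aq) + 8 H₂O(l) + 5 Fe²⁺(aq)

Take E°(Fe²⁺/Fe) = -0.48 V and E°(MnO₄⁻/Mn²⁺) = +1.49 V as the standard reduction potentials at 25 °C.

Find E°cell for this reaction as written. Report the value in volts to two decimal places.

+1.97 V

The MnO₄⁻/Mn²⁺ couple has the higher reduction potential, so it is the cathode; Fe²⁺/Fe is oxidised at the anode.
E°cell = E°(cathode) − E°(anode) = (+1.49) − (-0.48) = +1.97 V.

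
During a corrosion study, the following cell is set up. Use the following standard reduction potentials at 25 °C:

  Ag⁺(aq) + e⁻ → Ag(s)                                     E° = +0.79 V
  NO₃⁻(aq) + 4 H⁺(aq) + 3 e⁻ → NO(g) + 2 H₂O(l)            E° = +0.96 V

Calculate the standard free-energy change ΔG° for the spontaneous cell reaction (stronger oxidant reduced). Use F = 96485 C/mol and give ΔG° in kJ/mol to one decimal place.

NO₃⁻/NO (E° = +0.96 V) is the cathode; Ag⁺/Ag (E° = +0.79 V) is the anode, so E°cell = +0.17 V.
Balancing electrons gives n = 3 (lcm of 3 and 1).
ΔG° = −nFE° = −(3)(96485)(+0.17) = -49,207 J = -49.2 kJ/mol.

-49.2 kJ/mol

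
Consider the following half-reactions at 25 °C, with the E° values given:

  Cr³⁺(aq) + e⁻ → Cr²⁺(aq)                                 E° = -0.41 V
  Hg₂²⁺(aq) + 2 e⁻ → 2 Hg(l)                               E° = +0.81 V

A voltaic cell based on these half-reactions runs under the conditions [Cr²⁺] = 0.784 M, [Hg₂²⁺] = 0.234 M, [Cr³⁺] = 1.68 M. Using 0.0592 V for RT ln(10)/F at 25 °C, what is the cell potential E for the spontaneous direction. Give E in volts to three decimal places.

Hg₂²⁺/Hg is the cathode (higher E°), Cr³⁺/Cr²⁺ the anode: E°cell = +0.81 − (-0.41) = +1.22 V, n = 2.
Overall: Hg₂²⁺(aq) + 2 Cr²⁺(aq) → 2 Hg(l) + 2 Cr³⁺(aq)
Q = [Cr³⁺]^2 / ([Hg₂²⁺]·[Cr²⁺]^2); log Q = 1.293.
E = E° − (0.0592/n) log Q = +1.22 − (0.0592/2)(1.293) = +1.182 V.

+1.182 V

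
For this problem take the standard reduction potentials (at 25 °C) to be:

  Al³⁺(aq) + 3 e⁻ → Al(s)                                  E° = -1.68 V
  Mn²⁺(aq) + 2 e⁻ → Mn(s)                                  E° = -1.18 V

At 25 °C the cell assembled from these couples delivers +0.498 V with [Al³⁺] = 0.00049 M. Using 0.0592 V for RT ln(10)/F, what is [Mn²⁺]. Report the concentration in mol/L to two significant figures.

Mn²⁺/Mn is the cathode, Al³⁺/Al the anode: E°cell = +0.50 V, n = 6.
Overall reaction: 3 Mn²⁺(aq) + 2 Al(s) → 3 Mn(s) + 2 Al³⁺(aq); Q = [Al³⁺]^2/[Mn²⁺]^3.
From E = E° − (0.0592/n) log Q: log Q = (E° − E)·n/0.0592 = (+0.50 − (+0.498))·6/0.0592 = 0.2027.
So 3·log[Mn²⁺] = 2·log(0.00049) − log Q = -6.6196 − (0.2027) = -6.8223; log[Mn²⁺] = -6.8223 / 3 = -2.2741; [Mn²⁺] = 10^(-2.2741) ≈ 0.0053 M.

0.0053 M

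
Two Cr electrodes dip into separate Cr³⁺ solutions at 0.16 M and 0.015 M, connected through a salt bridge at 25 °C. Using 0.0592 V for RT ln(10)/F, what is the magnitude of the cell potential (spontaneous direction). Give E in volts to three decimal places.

For a concentration cell E°cell = 0. The 0.16 M side is the cathode (reduction is favoured where [Cr³⁺] is higher).
With n = 3, E = −(0.0592/3) log([Cr³⁺]ₐₙ/[Cr³⁺]꜀ₐₜ) = −(0.0592/3) log(0.015/0.16) = −(0.0592/3)(-1.028) = +0.020 V.

+0.020 V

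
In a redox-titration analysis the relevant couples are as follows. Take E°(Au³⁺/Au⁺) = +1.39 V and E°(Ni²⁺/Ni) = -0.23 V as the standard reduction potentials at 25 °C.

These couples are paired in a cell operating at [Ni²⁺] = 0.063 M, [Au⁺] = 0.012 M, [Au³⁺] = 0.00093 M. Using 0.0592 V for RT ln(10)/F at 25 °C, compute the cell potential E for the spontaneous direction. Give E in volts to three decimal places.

Au³⁺/Au⁺ is the cathode (higher E°), Ni²⁺/Ni the anode: E°cell = +1.39 − (-0.23) = +1.62 V, n = 2.
Overall: Au³⁺(aq) + Ni(s) → Au⁺(aq) + Ni²⁺(aq)
Q = [Au⁺]·[Ni²⁺] / ([Au³⁺]); log Q = -0.090.
E = E° − (0.0592/n) log Q = +1.62 − (0.0592/2)(-0.090) = +1.623 V.

+1.623 V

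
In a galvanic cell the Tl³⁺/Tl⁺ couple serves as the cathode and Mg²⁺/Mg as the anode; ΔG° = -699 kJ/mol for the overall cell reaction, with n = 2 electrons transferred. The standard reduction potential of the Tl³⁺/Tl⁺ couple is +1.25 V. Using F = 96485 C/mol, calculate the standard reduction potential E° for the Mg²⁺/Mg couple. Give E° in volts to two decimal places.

-2.37 V

E°cell = −ΔG°/(nF) = −(-699×10³)/((2)(96485)) = +3.622 V.
Since Tl³⁺/Tl⁺ is the cathode and Mg²⁺/Mg the anode, E°cell = E°(Tl³⁺/Tl⁺) − E°(Mg²⁺/Mg).
So E°(Mg²⁺/Mg) = E°(Tl³⁺/Tl⁺) − E°cell = (+1.25) − (+3.622) = -2.37 V.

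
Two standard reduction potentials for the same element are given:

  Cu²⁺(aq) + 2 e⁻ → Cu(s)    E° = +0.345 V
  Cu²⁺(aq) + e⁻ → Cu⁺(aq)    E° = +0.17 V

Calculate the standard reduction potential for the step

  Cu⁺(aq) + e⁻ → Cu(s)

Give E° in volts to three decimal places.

Sequential free energies add, so n₃E°₃ = n₁E°₁ + n₂E°₂.
With n₃ = 2, and the known step contributing 1×(+0.17) V, the unknown satisfies 1·E° = 2×(+0.345) − 1×(+0.17) = +0.520.
E° = +0.520 / 1 = +0.520 V.

+0.520 V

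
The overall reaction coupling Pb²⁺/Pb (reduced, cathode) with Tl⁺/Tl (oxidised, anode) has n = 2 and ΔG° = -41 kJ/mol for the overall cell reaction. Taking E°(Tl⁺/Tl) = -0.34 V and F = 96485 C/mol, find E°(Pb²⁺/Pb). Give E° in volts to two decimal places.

E°cell = −ΔG°/(nF) = −(-41×10³)/((2)(96485)) = +0.212 V.
Since Pb²⁺/Pb is the cathode and Tl⁺/Tl the anode, E°cell = E°(Pb²⁺/Pb) − E°(Tl⁺/Tl).
So E°(Pb²⁺/Pb) = E°cell + E°(Tl⁺/Tl) = +0.212 + (-0.34) = -0.13 V.

-0.13 V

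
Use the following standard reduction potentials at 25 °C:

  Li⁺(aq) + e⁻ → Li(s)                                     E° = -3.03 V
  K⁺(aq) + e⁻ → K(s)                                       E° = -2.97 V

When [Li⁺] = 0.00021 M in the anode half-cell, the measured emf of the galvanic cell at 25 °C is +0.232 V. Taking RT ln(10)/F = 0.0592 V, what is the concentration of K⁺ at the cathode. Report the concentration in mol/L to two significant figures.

0.17 M

K⁺/K is the cathode, Li⁺/Li the anode: E°cell = +0.06 V, n = 1.
Overall reaction: K⁺(aq) + Li(s) → K(s) + Li⁺(aq); Q = [Li⁺]^1/[K⁺]^1.
From E = E° − (0.0592/n) log Q: log Q = (E° − E)·n/0.0592 = (+0.06 − (+0.232))·1/0.0592 = -2.9054.
So 1·log[K⁺] = 1·log(0.00021) − log Q = -3.6778 − (-2.9054) = -0.7724; [K⁺] = 10^(-0.7724) ≈ 0.17 M.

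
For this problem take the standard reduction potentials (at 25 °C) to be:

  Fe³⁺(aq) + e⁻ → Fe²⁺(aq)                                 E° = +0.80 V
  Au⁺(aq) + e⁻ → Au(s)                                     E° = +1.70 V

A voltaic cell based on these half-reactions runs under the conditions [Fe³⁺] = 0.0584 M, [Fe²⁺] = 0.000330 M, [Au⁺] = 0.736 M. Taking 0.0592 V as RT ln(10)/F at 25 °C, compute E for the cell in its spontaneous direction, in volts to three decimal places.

+0.759 V

Au⁺/Au is the cathode (higher E°), Fe³⁺/Fe²⁺ the anode: E°cell = +1.70 − (+0.80) = +0.90 V, n = 1.
Overall: Au⁺(aq) + Fe²⁺(aq) → Au(s) + Fe³⁺(aq)
Q = [Fe³⁺] / ([Au⁺]·[Fe²⁺]); log Q = 2.381.
E = E° − (0.0592/n) log Q = +0.90 − (0.0592/1)(2.381) = +0.759 V.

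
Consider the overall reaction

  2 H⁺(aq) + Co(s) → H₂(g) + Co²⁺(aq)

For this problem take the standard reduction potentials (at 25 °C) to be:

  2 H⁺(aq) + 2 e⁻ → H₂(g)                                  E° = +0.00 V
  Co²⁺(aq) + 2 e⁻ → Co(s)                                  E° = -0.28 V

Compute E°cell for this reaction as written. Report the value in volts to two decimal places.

The H⁺/H₂ couple has the higher reduction potential, so it is the cathode; Co²⁺/Co is oxidised at the anode.
E°cell = E°(cathode) − E°(anode) = (+0.00) − (-0.28) = +0.28 V.

+0.28 V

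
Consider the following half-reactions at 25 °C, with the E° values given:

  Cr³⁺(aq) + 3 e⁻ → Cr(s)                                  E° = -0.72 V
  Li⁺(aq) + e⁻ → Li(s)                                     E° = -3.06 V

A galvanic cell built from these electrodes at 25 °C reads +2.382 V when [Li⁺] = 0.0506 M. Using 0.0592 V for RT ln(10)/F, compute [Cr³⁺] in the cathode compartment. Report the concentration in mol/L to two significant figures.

0.017 M

Cr³⁺/Cr is the cathode, Li⁺/Li the anode: E°cell = +2.34 V, n = 3.
Overall reaction: Cr³⁺(aq) + 3 Li(s) → Cr(s) + 3 Li⁺(aq); Q = [Li⁺]^3/[Cr³⁺]^1.
From E = E° − (0.0592/n) log Q: log Q = (E° − E)·n/0.0592 = (+2.34 − (+2.382))·3/0.0592 = -2.1284.
So 1·log[Cr³⁺] = 3·log(0.0506) − log Q = -3.8875 − (-2.1284) = -1.7591; [Cr³⁺] = 10^(-1.7591) ≈ 0.017 M.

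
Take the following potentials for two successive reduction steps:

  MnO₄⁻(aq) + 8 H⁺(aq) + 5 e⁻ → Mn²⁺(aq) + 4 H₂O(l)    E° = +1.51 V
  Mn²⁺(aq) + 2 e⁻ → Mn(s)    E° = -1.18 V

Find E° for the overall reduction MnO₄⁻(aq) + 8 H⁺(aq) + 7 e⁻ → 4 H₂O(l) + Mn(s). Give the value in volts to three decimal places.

+0.741 V

Standard free energies of sequential steps add: ΔG°₃ = ΔG°₁ + ΔG°₂, so n₃E°₃ = n₁E°₁ + n₂E°₂.
E°₃ = (5×+1.51 + 2×-1.18) / 7 = (+5.190) / 7 = +0.741 V.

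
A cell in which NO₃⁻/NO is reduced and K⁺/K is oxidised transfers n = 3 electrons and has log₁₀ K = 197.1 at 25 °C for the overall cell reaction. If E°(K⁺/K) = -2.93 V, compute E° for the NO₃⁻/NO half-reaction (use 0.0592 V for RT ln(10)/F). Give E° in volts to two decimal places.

E°cell = (0.0592/n)·log K = (0.0592/3)(197.1) = +3.889 V.
Since NO₃⁻/NO is the cathode and K⁺/K the anode, E°cell = E°(NO₃⁻/NO) − E°(K⁺/K).
So E°(NO₃⁻/NO) = E°cell + E°(K⁺/K) = +3.889 + (-2.93) = +0.96 V.

+0.96 V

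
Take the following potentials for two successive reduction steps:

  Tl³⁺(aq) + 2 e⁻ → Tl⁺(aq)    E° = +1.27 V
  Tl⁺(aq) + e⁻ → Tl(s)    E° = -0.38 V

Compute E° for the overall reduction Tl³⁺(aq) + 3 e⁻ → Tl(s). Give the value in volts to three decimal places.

+0.720 V

Adding the free-energy changes (−nFE°) of the two steps gives −n₃FE°₃ = −n₁FE°₁ − n₂FE°₂.
E°₃ = (2×+1.27 + 1×-0.38) / 3 = (+2.160) / 3 = +0.720 V.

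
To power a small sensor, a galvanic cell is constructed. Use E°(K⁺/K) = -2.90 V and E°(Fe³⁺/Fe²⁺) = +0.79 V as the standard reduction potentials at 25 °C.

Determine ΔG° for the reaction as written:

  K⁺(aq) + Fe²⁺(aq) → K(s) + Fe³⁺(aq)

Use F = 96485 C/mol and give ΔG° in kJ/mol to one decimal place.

+356.0 kJ/mol

As written, K⁺/K is reduced (cathode) and Fe³⁺/Fe²⁺ is oxidised (anode), so E°cell = (-2.90) − (+0.79) = -3.69 V.
Balancing electrons gives n = 1.
ΔG° = −nFE° = −(1)(96485)(-3.69) = 356,030 J = +356.0 kJ/mol.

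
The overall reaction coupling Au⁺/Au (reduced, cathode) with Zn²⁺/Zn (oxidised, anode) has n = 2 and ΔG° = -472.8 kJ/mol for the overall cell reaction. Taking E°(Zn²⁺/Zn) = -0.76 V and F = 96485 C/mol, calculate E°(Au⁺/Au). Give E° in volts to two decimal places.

E°cell = −ΔG°/(nF) = −(-472.8×10³)/((2)(96485)) = +2.450 V.
Since Au⁺/Au is the cathode and Zn²⁺/Zn the anode, E°cell = E°(Au⁺/Au) − E°(Zn²⁺/Zn).
So E°(Au⁺/Au) = E°cell + E°(Zn²⁺/Zn) = +2.450 + (-0.76) = +1.69 V.

+1.69 V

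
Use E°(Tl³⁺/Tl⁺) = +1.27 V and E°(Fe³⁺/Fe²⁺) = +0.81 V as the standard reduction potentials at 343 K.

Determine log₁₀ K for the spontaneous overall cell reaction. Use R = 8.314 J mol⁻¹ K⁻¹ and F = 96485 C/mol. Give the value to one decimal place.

Cathode: Tl³⁺/Tl⁺; anode: Fe³⁺/Fe²⁺. E°cell = (+1.27) − (+0.81) = +0.46 V, with n = 2.
ΔG° = −nFE° = −RT ln K, so ln K = nFE°/(RT) = (2)(96485)(+0.46) / ((8.314)(343)) = 31.127.
log₁₀ K = 31.127 / ln 10 = 13.5.

13.5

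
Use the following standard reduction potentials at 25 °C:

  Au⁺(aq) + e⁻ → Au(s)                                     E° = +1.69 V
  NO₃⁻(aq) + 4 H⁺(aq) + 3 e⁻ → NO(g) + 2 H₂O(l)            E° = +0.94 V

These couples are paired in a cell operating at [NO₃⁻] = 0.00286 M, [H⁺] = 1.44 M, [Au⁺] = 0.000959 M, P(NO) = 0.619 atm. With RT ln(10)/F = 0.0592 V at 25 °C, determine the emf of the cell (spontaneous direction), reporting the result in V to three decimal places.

+0.605 V

Au⁺/Au is the cathode (higher E°), NO₃⁻/NO the anode: E°cell = +1.69 − (+0.94) = +0.75 V, n = 3.
Overall: 3 Au⁺(aq) + NO(g) + 2 H₂O(l) → 3 Au(s) + NO₃⁻(aq) + 4 H⁺(aq)
Q = [NO₃⁻]·[H⁺]^4 / ([Au⁺]^3·P(NO)); log Q = 7.353.
E = E° − (0.0592/n) log Q = +0.75 − (0.0592/3)(7.353) = +0.605 V.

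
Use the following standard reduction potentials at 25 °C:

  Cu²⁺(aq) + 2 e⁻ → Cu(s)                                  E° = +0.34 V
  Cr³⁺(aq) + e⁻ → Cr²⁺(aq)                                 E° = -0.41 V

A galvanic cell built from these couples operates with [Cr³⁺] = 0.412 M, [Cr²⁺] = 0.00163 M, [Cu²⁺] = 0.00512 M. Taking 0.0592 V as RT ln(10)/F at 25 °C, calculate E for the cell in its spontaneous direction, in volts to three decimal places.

+0.540 V

Cu²⁺/Cu is the cathode (higher E°), Cr³⁺/Cr²⁺ the anode: E°cell = +0.34 − (-0.41) = +0.75 V, n = 2.
Overall: Cu²⁺(aq) + 2 Cr²⁺(aq) → Cu(s) + 2 Cr³⁺(aq)
Q = [Cr³⁺]^2 / ([Cu²⁺]·[Cr²⁺]^2); log Q = 7.096.
E = E° − (0.0592/n) log Q = +0.75 − (0.0592/2)(7.096) = +0.540 V.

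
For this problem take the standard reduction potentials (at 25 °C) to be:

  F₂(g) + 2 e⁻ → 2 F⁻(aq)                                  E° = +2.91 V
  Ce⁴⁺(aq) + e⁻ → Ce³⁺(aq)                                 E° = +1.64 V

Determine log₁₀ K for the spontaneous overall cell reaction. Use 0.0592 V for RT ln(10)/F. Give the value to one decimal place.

42.9

Cathode: F₂/F⁻; anode: Ce⁴⁺/Ce³⁺. E°cell = +1.27 V, n = 2.
log K = nE°cell / 0.0592 = (2)(+1.27) / 0.0592 = 42.9.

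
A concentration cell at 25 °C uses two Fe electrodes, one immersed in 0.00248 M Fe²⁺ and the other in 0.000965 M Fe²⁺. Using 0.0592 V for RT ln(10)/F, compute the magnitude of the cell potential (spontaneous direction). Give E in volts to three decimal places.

+0.012 V

For a concentration cell E°cell = 0. The 0.00248 M side is the cathode (reduction is favoured where [Fe²⁺] is higher).
With n = 2, E = −(0.0592/2) log([Fe²⁺]ₐₙ/[Fe²⁺]꜀ₐₜ) = −(0.0592/2) log(0.000965/0.00248) = −(0.0592/2)(-0.410) = +0.012 V.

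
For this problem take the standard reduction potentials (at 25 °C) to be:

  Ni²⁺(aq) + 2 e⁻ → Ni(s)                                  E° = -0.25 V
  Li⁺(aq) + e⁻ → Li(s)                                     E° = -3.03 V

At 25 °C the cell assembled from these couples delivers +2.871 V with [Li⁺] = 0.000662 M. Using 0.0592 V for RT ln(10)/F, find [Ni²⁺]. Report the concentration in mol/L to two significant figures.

Ni²⁺/Ni is the cathode, Li⁺/Li the anode: E°cell = +2.78 V, n = 2.
Overall reaction: Ni²⁺(aq) + 2 Li(s) → Ni(s) + 2 Li⁺(aq); Q = [Li⁺]^2/[Ni²⁺]^1.
From E = E° − (0.0592/n) log Q: log Q = (E° − E)·n/0.0592 = (+2.78 − (+2.871))·2/0.0592 = -3.0743.
So 1·log[Ni²⁺] = 2·log(0.000662) − log Q = -6.3583 − (-3.0743) = -3.2840; [Ni²⁺] = 10^(-3.2840) ≈ 0.00052 M.

0.00052 M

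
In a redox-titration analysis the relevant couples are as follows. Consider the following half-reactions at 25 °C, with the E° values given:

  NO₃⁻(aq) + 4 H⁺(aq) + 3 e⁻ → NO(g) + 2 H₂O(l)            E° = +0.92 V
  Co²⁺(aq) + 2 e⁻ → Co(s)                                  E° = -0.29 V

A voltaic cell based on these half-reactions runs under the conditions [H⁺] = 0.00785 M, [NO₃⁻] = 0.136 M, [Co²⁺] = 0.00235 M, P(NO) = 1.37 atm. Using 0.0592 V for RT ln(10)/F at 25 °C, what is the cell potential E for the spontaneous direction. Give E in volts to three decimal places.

+1.102 V

NO₃⁻/NO is the cathode (higher E°), Co²⁺/Co the anode: E°cell = +0.92 − (-0.29) = +1.21 V, n = 6.
Overall: 2 NO₃⁻(aq) + 8 H⁺(aq) + 3 Co(s) → 2 NO(g) + 4 H₂O(l) + 3 Co²⁺(aq)
Q = P(NO)^2·[Co²⁺]^3 / ([NO₃⁻]^2·[H⁺]^8); log Q = 10.961.
E = E° − (0.0592/n) log Q = +1.21 − (0.0592/6)(10.961) = +1.102 V.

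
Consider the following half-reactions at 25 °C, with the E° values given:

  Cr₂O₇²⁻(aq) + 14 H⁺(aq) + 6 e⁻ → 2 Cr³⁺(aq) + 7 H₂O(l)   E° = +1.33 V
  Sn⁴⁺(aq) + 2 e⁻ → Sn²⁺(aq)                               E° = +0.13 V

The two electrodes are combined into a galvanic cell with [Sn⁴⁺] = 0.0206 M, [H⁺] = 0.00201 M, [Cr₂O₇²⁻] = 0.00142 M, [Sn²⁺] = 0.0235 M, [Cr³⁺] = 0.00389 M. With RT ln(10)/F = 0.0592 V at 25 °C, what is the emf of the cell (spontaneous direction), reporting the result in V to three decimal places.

Cr₂O₇²⁻/Cr³⁺ is the cathode (higher E°), Sn⁴⁺/Sn²⁺ the anode: E°cell = +1.33 − (+0.13) = +1.20 V, n = 6.
Overall: Cr₂O₇²⁻(aq) + 14 H⁺(aq) + 3 Sn²⁺(aq) → 2 Cr³⁺(aq) + 7 H₂O(l) + 3 Sn⁴⁺(aq)
Q = [Cr³⁺]^2·[Sn⁴⁺]^3 / ([Cr₂O₇²⁻]·[H⁺]^14·[Sn²⁺]^3); log Q = 35.611.
E = E° − (0.0592/n) log Q = +1.20 − (0.0592/6)(35.611) = +0.849 V.

+0.849 V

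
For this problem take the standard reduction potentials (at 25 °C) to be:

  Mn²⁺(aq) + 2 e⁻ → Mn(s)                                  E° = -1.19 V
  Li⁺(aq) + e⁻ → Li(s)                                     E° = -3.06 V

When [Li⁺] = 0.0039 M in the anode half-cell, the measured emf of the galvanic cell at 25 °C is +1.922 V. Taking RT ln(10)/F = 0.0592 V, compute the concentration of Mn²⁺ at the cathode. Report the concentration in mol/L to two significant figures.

Mn²⁺/Mn is the cathode, Li⁺/Li the anode: E°cell = +1.87 V, n = 2.
Overall reaction: Mn²⁺(aq) + 2 Li(s) → Mn(s) + 2 Li⁺(aq); Q = [Li⁺]^2/[Mn²⁺]^1.
From E = E° − (0.0592/n) log Q: log Q = (E° − E)·n/0.0592 = (+1.87 − (+1.922))·2/0.0592 = -1.7568.
So 1·log[Mn²⁺] = 2·log(0.0039) − log Q = -4.8179 − (-1.7568) = -3.0611; [Mn²⁺] = 10^(-3.0611) ≈ 0.00087 M.

0.00087 M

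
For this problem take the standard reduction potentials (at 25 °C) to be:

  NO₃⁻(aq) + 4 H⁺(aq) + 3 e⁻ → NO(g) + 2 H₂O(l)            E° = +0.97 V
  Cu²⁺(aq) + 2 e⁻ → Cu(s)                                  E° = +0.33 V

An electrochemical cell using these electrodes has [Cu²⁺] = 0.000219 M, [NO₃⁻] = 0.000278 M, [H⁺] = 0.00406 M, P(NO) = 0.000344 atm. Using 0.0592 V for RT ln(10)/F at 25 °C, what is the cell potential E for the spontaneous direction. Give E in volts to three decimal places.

+0.558 V

NO₃⁻/NO is the cathode (higher E°), Cu²⁺/Cu the anode: E°cell = +0.97 − (+0.33) = +0.64 V, n = 6.
Overall: 2 NO₃⁻(aq) + 8 H⁺(aq) + 3 Cu(s) → 2 NO(g) + 4 H₂O(l) + 3 Cu²⁺(aq)
Q = P(NO)^2·[Cu²⁺]^3 / ([NO₃⁻]^2·[H⁺]^8); log Q = 8.338.
E = E° − (0.0592/n) log Q = +0.64 − (0.0592/6)(8.338) = +0.558 V.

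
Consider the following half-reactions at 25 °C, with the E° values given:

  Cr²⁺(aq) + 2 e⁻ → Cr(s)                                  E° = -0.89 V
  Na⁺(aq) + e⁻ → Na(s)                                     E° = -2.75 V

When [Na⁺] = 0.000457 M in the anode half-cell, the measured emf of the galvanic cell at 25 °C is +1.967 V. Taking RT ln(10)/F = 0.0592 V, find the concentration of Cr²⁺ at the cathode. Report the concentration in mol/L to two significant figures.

Cr²⁺/Cr is the cathode, Na⁺/Na the anode: E°cell = +1.86 V, n = 2.
Overall reaction: Cr²⁺(aq) + 2 Na(s) → Cr(s) + 2 Na⁺(aq); Q = [Na⁺]^2/[Cr²⁺]^1.
From E = E° − (0.0592/n) log Q: log Q = (E° − E)·n/0.0592 = (+1.86 − (+1.967))·2/0.0592 = -3.6149.
So 1·log[Cr²⁺] = 2·log(0.000457) − log Q = -6.6802 − (-3.6149) = -3.0653; [Cr²⁺] = 10^(-3.0653) ≈ 0.00086 M.

0.00086 M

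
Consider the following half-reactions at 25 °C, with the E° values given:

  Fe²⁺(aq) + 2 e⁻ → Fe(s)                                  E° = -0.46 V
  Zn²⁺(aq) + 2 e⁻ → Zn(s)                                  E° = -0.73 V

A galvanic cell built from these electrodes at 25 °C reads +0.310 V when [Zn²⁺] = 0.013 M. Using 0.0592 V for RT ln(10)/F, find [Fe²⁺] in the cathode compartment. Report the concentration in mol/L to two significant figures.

Fe²⁺/Fe is the cathode, Zn²⁺/Zn the anode: E°cell = +0.27 V, n = 2.
Overall reaction: Fe²⁺(aq) + Zn(s) → Fe(s) + Zn²⁺(aq); Q = [Zn²⁺]^1/[Fe²⁺]^1.
From E = E° − (0.0592/n) log Q: log Q = (E° − E)·n/0.0592 = (+0.27 − (+0.310))·2/0.0592 = -1.3514.
So 1·log[Fe²⁺] = 1·log(0.013) − log Q = -1.8861 − (-1.3514) = -0.5347; [Fe²⁺] = 10^(-0.5347) ≈ 0.29 M.

0.29 M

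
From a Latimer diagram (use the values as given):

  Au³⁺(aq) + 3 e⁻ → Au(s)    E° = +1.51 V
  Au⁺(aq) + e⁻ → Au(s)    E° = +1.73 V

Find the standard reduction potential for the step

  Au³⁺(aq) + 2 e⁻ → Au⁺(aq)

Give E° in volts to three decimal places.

Sequential free energies add, so n₃E°₃ = n₁E°₁ + n₂E°₂.
With n₃ = 3, and the known step contributing 1×(+1.73) V, the unknown satisfies 2·E° = 3×(+1.51) − 1×(+1.73) = +2.800.
E° = +2.800 / 2 = +1.400 V.

+1.400 V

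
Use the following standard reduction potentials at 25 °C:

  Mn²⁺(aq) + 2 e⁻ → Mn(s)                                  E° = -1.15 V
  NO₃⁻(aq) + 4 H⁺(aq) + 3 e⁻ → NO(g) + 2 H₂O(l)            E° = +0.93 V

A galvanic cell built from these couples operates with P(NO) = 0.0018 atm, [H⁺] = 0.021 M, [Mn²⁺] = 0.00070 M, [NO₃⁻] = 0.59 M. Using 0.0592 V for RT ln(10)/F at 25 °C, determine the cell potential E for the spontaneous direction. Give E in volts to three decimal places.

+2.091 V

NO₃⁻/NO is the cathode (higher E°), Mn²⁺/Mn the anode: E°cell = +0.93 − (-1.15) = +2.08 V, n = 6.
Overall: 2 NO₃⁻(aq) + 8 H⁺(aq) + 3 Mn(s) → 2 NO(g) + 4 H₂O(l) + 3 Mn²⁺(aq)
Q = P(NO)^2·[Mn²⁺]^3 / ([NO₃⁻]^2·[H⁺]^8); log Q = -1.074.
E = E° − (0.0592/n) log Q = +2.08 − (0.0592/6)(-1.074) = +2.091 V.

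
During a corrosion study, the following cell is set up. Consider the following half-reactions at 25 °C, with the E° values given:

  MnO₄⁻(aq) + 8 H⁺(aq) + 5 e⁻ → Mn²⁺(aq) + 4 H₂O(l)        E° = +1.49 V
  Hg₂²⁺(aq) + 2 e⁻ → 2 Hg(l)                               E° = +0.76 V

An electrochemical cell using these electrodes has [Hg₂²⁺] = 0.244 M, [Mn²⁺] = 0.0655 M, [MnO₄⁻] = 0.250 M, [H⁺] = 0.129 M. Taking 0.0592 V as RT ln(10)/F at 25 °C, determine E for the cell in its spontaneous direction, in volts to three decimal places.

+0.671 V

MnO₄⁻/Mn²⁺ is the cathode (higher E°), Hg₂²⁺/Hg the anode: E°cell = +1.49 − (+0.76) = +0.73 V, n = 10.
Overall: 2 MnO₄⁻(aq) + 16 H⁺(aq) + 10 Hg(l) → 2 Mn²⁺(aq) + 8 H₂O(l) + 5 Hg₂²⁺(aq)
Q = [Mn²⁺]^2·[Hg₂²⁺]^5 / ([MnO₄⁻]^2·[H⁺]^16); log Q = 10.004.
E = E° − (0.0592/n) log Q = +0.73 − (0.0592/10)(10.004) = +0.671 V.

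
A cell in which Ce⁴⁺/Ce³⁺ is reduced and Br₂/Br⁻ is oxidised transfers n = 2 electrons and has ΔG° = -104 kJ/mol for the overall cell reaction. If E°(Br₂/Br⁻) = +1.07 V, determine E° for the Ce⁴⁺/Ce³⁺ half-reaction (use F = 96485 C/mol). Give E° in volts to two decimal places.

E°cell = −ΔG°/(nF) = −(-104×10³)/((2)(96485)) = +0.539 V.
Since Ce⁴⁺/Ce³⁺ is the cathode and Br₂/Br⁻ the anode, E°cell = E°(Ce⁴⁺/Ce³⁺) − E°(Br₂/Br⁻).
So E°(Ce⁴⁺/Ce³⁺) = E°cell + E°(Br₂/Br⁻) = +0.539 + (+1.07) = +1.61 V.

+1.61 V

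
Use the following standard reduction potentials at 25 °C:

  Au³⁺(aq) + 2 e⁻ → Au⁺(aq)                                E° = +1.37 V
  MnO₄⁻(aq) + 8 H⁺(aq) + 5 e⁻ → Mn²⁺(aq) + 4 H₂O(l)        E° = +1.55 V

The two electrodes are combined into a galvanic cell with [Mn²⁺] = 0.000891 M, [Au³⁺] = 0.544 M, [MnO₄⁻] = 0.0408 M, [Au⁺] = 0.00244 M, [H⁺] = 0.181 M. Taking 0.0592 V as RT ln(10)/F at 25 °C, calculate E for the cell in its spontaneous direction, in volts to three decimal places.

+0.060 V

MnO₄⁻/Mn²⁺ is the cathode (higher E°), Au³⁺/Au⁺ the anode: E°cell = +1.55 − (+1.37) = +0.18 V, n = 10.
Overall: 2 MnO₄⁻(aq) + 16 H⁺(aq) + 5 Au⁺(aq) → 2 Mn²⁺(aq) + 8 H₂O(l) + 5 Au³⁺(aq)
Q = [Mn²⁺]^2·[Au³⁺]^5 / ([MnO₄⁻]^2·[H⁺]^16·[Au⁺]^5); log Q = 20.297.
E = E° − (0.0592/n) log Q = +0.18 − (0.0592/10)(20.297) = +0.060 V.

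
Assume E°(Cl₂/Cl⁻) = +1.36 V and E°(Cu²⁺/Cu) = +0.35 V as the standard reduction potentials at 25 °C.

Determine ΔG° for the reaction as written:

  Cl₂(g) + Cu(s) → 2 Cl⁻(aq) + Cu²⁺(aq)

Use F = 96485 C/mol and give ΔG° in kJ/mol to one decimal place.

-194.9 kJ/mol

As written, Cl₂/Cl⁻ is reduced (cathode) and Cu²⁺/Cu is oxidised (anode), so E°cell = (+1.36) − (+0.35) = +1.01 V.
Balancing electrons gives n = 2.
ΔG° = −nFE° = −(2)(96485)(+1.01) = -194,900 J = -194.9 kJ/mol.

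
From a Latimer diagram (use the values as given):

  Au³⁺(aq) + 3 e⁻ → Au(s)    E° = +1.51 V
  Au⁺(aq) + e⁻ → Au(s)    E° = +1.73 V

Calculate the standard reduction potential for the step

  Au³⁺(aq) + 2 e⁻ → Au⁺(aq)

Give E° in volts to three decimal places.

Sequential free energies add, so n₃E°₃ = n₁E°₁ + n₂E°₂.
With n₃ = 3, and the known step contributing 1×(+1.73) V, the unknown satisfies 2·E° = 3×(+1.51) − 1×(+1.73) = +2.800.
E° = +2.800 / 2 = +1.400 V.

+1.400 V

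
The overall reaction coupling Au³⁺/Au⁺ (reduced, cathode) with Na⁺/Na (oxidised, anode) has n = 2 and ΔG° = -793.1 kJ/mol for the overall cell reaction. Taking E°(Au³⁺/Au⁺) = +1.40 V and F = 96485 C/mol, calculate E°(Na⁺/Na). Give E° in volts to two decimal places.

-2.71 V

E°cell = −ΔG°/(nF) = −(-793.1×10³)/((2)(96485)) = +4.110 V.
Since Au³⁺/Au⁺ is the cathode and Na⁺/Na the anode, E°cell = E°(Au³⁺/Au⁺) − E°(Na⁺/Na).
So E°(Na⁺/Na) = E°(Au³⁺/Au⁺) − E°cell = (+1.40) − (+4.110) = -2.71 V.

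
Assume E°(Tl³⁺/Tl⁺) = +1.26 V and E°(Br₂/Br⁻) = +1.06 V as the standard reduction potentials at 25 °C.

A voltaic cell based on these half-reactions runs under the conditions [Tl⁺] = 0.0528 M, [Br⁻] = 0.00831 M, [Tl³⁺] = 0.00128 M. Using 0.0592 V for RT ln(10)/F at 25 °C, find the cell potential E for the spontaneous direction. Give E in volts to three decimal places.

+0.029 V

Tl³⁺/Tl⁺ is the cathode (higher E°), Br₂/Br⁻ the anode: E°cell = +1.26 − (+1.06) = +0.20 V, n = 2.
Overall: Tl³⁺(aq) + 2 Br⁻(aq) → Tl⁺(aq) + Br₂(l)
Q = [Tl⁺] / ([Tl³⁺]·[Br⁻]^2); log Q = 5.776.
E = E° − (0.0592/n) log Q = +0.20 − (0.0592/2)(5.776) = +0.029 V.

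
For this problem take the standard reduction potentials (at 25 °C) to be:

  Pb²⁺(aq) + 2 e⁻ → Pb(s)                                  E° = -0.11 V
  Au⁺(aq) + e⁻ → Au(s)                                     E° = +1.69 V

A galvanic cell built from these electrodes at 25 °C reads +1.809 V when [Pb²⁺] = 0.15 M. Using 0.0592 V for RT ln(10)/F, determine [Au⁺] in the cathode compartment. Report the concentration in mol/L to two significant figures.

Au⁺/Au is the cathode, Pb²⁺/Pb the anode: E°cell = +1.80 V, n = 2.
Overall reaction: 2 Au⁺(aq) + Pb(s) → 2 Au(s) + Pb²⁺(aq); Q = [Pb²⁺]^1/[Au⁺]^2.
From E = E° − (0.0592/n) log Q: log Q = (E° − E)·n/0.0592 = (+1.80 − (+1.809))·2/0.0592 = -0.3041.
So 2·log[Au⁺] = 1·log(0.15) − log Q = -0.8239 − (-0.3041) = -0.5198; log[Au⁺] = -0.5198 / 2 = -0.2599; [Au⁺] = 10^(-0.2599) ≈ 0.55 M.

0.55 M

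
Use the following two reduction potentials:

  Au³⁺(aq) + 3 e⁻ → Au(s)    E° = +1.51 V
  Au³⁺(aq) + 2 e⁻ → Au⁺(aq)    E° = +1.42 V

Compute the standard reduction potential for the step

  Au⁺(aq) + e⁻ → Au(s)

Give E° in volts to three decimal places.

+1.690 V

Sequential free energies add, so n₃E°₃ = n₁E°₁ + n₂E°₂.
With n₃ = 3, and the known step contributing 2×(+1.42) V, the unknown satisfies 1·E° = 3×(+1.51) − 2×(+1.42) = +1.690.
E° = +1.690 / 1 = +1.690 V.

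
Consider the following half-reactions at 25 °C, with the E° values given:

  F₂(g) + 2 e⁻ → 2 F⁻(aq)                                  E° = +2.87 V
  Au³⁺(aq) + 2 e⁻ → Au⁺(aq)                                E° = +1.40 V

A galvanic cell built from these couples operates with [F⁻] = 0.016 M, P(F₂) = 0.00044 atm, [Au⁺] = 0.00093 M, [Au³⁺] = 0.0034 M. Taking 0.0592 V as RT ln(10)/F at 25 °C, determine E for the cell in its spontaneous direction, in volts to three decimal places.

F₂/F⁻ is the cathode (higher E°), Au³⁺/Au⁺ the anode: E°cell = +2.87 − (+1.40) = +1.47 V, n = 2.
Overall: F₂(g) + Au⁺(aq) → 2 F⁻(aq) + Au³⁺(aq)
Q = [F⁻]^2·[Au³⁺] / (P(F₂)·[Au⁺]); log Q = 0.328.
E = E° − (0.0592/n) log Q = +1.47 − (0.0592/2)(0.328) = +1.460 V.

+1.460 V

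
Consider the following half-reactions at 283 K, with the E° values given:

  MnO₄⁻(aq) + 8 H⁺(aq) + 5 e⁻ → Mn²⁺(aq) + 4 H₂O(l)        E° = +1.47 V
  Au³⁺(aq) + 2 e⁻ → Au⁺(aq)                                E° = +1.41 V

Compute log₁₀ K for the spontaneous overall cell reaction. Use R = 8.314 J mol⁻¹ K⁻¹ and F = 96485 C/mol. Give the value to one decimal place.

10.7

Cathode: MnO₄⁻/Mn²⁺; anode: Au³⁺/Au⁺. E°cell = (+1.47) − (+1.41) = +0.06 V, with n = 10.
ΔG° = −nFE° = −RT ln K, so ln K = nFE°/(RT) = (10)(96485)(+0.06) / ((8.314)(283)) = 24.605.
log₁₀ K = 24.605 / ln 10 = 10.7.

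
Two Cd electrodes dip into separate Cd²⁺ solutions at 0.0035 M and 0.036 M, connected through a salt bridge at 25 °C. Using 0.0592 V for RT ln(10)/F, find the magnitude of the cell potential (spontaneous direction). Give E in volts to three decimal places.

+0.030 V

For a concentration cell E°cell = 0. The 0.036 M side is the cathode (reduction is favoured where [Cd²⁺] is higher).
With n = 2, E = −(0.0592/2) log([Cd²⁺]ₐₙ/[Cd²⁺]꜀ₐₜ) = −(0.0592/2) log(0.0035/0.036) = −(0.0592/2)(-1.012) = +0.030 V.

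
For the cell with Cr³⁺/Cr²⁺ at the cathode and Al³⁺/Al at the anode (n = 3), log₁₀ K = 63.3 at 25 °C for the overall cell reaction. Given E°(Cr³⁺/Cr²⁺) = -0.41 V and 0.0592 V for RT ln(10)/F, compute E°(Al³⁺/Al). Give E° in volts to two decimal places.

-1.66 V

E°cell = (0.0592/n)·log K = (0.0592/3)(63.3) = +1.249 V.
Since Cr³⁺/Cr²⁺ is the cathode and Al³⁺/Al the anode, E°cell = E°(Cr³⁺/Cr²⁺) − E°(Al³⁺/Al).
So E°(Al³⁺/Al) = E°(Cr³⁺/Cr²⁺) − E°cell = (-0.41) − (+1.249) = -1.66 V.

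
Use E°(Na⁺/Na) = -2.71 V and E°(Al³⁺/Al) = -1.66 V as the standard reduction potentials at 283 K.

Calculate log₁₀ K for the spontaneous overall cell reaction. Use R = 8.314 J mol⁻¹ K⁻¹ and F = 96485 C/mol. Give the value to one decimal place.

Cathode: Al³⁺/Al; anode: Na⁺/Na. E°cell = (-1.66) − (-2.71) = +1.05 V, with n = 3.
ΔG° = −nFE° = −RT ln K, so ln K = nFE°/(RT) = (3)(96485)(+1.05) / ((8.314)(283)) = 129.174.
log₁₀ K = 129.174 / ln 10 = 56.1.

56.1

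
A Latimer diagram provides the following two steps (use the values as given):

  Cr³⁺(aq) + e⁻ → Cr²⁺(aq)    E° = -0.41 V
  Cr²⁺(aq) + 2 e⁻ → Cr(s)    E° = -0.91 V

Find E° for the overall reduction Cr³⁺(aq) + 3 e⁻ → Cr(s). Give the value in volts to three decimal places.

-0.743 V

Standard free energies of sequential steps add: ΔG°₃ = ΔG°₁ + ΔG°₂, so n₃E°₃ = n₁E°₁ + n₂E°₂.
E°₃ = (1×-0.41 + 2×-0.91) / 3 = (-2.230) / 3 = -0.743 V.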